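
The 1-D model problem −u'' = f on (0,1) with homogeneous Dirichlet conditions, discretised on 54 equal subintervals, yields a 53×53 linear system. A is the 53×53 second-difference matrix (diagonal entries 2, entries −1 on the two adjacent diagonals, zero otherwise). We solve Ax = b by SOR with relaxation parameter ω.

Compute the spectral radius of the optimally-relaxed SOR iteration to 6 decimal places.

n=53: λ(B_J) = 1 − λ(A)/2 = cos(kπ/54); k=1 gives ρ_J = 0.998308.
1 − cos²(π/54) = sin²(π/54) ⇒ √(1−ρ_J²) = sin(π/54) = 0.0581448.
ω* = 2 / (1 + 0.0581448) = 2 / 1.0581448 ≈ 1.890100.
At ω = 1.890100 every |λ(B_ω)| = ω−1, so ρ_SOR = 0.890100.

ρ_SOR = 0.890100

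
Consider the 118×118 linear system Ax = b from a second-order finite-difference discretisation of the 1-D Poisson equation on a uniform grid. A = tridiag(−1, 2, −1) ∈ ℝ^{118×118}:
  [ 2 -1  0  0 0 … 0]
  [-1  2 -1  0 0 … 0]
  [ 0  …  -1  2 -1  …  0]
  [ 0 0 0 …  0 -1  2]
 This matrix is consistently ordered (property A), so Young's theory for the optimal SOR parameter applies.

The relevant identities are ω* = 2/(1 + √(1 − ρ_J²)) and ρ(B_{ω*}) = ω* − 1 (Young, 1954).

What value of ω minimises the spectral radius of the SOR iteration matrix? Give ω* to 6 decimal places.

ω* = 1.948564

[ρ_J] n=118: ρ(B_J) = cos(π/(n+1)) = cos(π/119) = 0.999652.
√(1−ρ_J²) simplifies to sin(π/119) = 0.0263969.
ω* = 2 / (1 + 0.0263969) = 2 / 1.0263969 ≈ 1.948564.
ρ_SOR = ω* − 1 ≈ 0.948564.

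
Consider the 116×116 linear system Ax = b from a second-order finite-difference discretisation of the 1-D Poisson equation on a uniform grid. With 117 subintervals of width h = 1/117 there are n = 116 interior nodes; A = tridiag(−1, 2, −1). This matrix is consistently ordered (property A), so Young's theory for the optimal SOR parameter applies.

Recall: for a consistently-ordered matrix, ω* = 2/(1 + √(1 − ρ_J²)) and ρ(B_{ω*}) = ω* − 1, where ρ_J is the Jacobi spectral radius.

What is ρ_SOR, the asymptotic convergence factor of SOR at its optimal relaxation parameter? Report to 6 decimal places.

ρ_J = max_k |cos(kπ/117)| = cos(π/117) = 0.999640
√(1−ρ_J²) simplifies to sin(π/117) = 0.0268480.
ω* = 2/(1+0.0268480) = 1.947708
[ρ_SOR] ω* − 1 = 0.947708.

ρ_SOR = 0.947708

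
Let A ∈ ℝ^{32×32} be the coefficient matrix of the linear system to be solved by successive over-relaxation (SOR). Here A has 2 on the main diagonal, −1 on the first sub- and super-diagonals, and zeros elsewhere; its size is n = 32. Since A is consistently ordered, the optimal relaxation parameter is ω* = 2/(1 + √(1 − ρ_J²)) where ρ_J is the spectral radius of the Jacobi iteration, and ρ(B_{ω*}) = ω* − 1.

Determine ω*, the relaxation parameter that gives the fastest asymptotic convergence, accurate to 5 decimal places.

spectrum of D⁻¹(L+U) = {cos(kπ/33) : 1≤k≤32}; ρ_J = cos(π/33) = 0.99547.
1 − cos²(π/33) = sin²(π/33) ⇒ √(1−ρ_J²) = sin(π/33) = 0.095056.
ω* = 2 / (1 + 0.095056) = 2 / 1.095056 ≈ 1.82639.
ρ(B_{ω*}) = ω*−1 = 0.82639

ω* = 1.82639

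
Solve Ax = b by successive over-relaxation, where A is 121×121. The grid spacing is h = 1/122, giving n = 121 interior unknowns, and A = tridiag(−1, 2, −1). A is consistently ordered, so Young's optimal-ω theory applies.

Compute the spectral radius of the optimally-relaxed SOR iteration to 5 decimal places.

ρ_SOR = 0.94980

n=121: λ(B_J) = 1 − λ(A)/2 = cos(kπ/122); k=1 gives ρ_J = 0.99967.
root = sin(π/122) = 0.025748  (since 1−cos² = sin²).
ω* = 2 / (1 + 0.025748) = 2 / 1.025748 ≈ 1.94980.
and ρ(B_{ω*}) = 1.94980 − 1 = 0.94980.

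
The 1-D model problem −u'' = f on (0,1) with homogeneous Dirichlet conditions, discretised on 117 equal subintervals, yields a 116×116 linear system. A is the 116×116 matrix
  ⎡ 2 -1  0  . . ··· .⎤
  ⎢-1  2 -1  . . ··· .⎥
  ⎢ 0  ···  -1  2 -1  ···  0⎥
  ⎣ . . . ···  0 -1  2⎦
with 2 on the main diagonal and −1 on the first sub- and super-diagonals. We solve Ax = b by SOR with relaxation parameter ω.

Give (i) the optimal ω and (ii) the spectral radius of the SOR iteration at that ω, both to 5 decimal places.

[ρ_J] n=116: ρ(B_J) = cos(π/(n+1)) = cos(π/117) = 0.99964.
√(1−ρ_J²) simplifies to sin(π/117) = 0.026848.
Then 2/(1+√(1−ρ_J²)) = 2/(1+0.026848); ω* = 2/1.026848 = 1.94771.
ρ_SOR = ω* − 1 = 1.94771 − 1 = 0.94771.

ω* = 1.94771, ρ_SOR = 0.94771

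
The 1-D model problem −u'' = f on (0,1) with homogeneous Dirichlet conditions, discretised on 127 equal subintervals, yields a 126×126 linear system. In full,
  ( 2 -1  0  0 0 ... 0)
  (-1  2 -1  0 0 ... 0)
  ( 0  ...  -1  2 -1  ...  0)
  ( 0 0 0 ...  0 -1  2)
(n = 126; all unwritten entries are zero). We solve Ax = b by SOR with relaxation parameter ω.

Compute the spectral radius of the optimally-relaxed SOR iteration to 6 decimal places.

n=126: λ(B_J) = 1 − λ(A)/2 = cos(kπ/127); k=1 gives ρ_J = 0.999694.
√(1−ρ_J²) simplifies to sin(π/127) = 0.0247344.
ω* = 2/(1 + 0.0247344) = 2/1.0247344 = 1.951725.
ρ_SOR = ω* − 1 ≈ 0.951725.

ρ_SOR = 0.951725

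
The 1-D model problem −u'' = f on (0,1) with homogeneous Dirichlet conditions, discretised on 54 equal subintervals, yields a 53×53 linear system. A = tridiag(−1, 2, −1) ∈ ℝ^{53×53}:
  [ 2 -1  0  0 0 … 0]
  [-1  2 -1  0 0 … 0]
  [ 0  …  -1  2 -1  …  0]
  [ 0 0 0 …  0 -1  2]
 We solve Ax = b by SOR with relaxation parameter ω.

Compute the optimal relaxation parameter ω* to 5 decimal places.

n=53: λ(B_J) = 1 − λ(A)/2 = cos(kπ/54); k=1 gives ρ_J = 0.99831.
√(1 − cos²(π/54)) = sin(π/54) ≈ 0.058145.
[ω*] 2 ÷ (1 + 0.058145) = 2 ÷ 1.058145 = 1.89010.
At ω = 1.89010 every |λ(B_ω)| = ω−1, so ρ_SOR = 0.89010.

ω* = 1.89010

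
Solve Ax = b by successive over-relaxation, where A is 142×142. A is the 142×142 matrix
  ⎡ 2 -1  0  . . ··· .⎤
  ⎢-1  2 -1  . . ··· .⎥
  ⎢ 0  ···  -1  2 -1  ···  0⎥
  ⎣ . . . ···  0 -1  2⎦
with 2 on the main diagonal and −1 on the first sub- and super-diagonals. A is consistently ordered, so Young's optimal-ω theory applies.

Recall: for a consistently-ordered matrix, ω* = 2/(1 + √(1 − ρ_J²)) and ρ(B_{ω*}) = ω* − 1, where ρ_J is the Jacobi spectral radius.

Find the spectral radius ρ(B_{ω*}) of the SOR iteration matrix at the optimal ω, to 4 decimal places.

½·tridiag(1,0,1) at n=142: λ_k = cos(kπ/143); max |λ| at k=1 ⇒ ρ_J = cos(π/143) ≈ 0.9998.
1 − cos²(π/143) = sin²(π/143) ⇒ √(1−ρ_J²) = sin(π/143) = 0.02197.
[ω*] 2 ÷ (1 + 0.02197) = 2 ÷ 1.02197 = 1.9570.
ρ_SOR = ω* − 1 = 1.9570 − 1 = 0.9570.

ρ_SOR = 0.9570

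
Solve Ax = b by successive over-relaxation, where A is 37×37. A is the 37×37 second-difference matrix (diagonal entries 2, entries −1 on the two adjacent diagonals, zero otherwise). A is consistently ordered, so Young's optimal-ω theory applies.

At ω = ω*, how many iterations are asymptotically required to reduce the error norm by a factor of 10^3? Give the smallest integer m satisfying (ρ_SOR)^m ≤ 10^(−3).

m = 42

With n=37, ρ(Jacobi) = cos(π/38) = 0.9965845.
root = sin(π/38) = 0.0825793  (since 1−cos² = sin²).
ω* = 2/(1+0.0825793) = 1.8474397
ρ_SOR = ω* − 1 = 1.8474397 − 1 = 0.8474397.
3·ln10 = 6.90776; −ln(0.8474397) = 0.165536; m = ⌈6.90776/0.165536⌉ = ⌈41.730⌉ = 42.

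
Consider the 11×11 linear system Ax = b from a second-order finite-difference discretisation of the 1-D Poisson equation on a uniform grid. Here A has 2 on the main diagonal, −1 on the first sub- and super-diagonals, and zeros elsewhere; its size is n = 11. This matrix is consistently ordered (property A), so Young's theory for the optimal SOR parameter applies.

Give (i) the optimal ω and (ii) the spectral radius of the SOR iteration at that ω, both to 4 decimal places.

B_J for the 11×11 system has eigenvalues cos(kπ/12); ρ_J = cos(π/12) = 0.9659.
√(1 − cos²(π/12)) = sin(π/12) ≈ 0.25882.
Then 2/(1+√(1−ρ_J²)) = 2/(1+0.25882); ω* = 2/1.25882 = 1.5888.
ρ(B_{ω*}) = ω*−1 = 0.5888

ω* = 1.5888, ρ_SOR = 0.5888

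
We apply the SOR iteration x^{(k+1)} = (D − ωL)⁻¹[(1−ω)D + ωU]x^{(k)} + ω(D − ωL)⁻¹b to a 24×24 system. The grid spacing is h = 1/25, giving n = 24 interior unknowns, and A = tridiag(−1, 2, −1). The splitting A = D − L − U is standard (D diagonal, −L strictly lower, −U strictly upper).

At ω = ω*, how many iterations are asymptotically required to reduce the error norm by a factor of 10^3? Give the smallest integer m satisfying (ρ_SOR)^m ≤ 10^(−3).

m = 28

ρ_J = max_k |cos(kπ/25)| = cos(π/25) = 0.9921147
√(1 − cos²(π/25)) = sin(π/25) ≈ 0.1253332.
Then 2/(1+√(1−ρ_J²)) = 2/(1+0.1253332); ω* = 2/1.1253332 = 1.7772514.
Hence ρ(B_{ω*}) = 1.7772514 − 1 = 0.7772514.
3·ln10 = 6.90776; −ln(0.7772514) = 0.251991; m = ⌈6.90776/0.251991⌉ = ⌈27.413⌉ = 28.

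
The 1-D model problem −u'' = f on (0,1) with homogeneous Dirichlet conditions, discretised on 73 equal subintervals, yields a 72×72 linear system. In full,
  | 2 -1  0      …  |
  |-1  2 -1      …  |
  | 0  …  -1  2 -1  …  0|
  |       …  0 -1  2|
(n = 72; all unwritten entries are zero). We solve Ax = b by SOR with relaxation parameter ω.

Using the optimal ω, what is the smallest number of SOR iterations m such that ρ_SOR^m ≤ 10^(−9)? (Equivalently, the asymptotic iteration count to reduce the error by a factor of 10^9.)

m = 241

spectrum of D⁻¹(L+U) = {cos(kπ/73) : 1≤k≤72}; ρ_J = cos(π/73) = 0.9990741.
root = sin(π/73) = 0.0430222  (since 1−cos² = sin²).
ω* = 2/(1 + 0.0430222) = 2/1.0430222 = 1.9175047.
ρ(B_{ω*}) = ω*−1 = 0.9175047
ρ_SOR^m ≤ 10^(−9) ⇔ m ≥ 9·ln10/(−ln 0.9175047) = 20.7233/0.0860976 = 240.695; m = ⌈240.695⌉ = 241.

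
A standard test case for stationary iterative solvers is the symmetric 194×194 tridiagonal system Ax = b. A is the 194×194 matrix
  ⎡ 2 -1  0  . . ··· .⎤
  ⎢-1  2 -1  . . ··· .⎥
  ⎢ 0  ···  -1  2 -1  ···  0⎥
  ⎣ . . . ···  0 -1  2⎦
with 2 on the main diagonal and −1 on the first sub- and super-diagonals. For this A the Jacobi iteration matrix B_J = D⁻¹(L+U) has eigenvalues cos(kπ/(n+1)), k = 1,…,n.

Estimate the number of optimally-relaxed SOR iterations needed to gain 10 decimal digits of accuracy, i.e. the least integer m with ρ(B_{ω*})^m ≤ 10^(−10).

With n=194, ρ(Jacobi) = cos(π/195) = 0.9998702.
√(1 − cos²(π/195)) = sin(π/195) ≈ 0.0161100.
ω* = 2/(1 + 0.0161100) = 2/1.0161100 = 1.9682908.
and ρ(B_{ω*}) = 1.9682908 − 1 = 0.9682908.
(0.9682908)^m ≤ 10^{−10}  ⇒  m·ln(0.9682908) ≤ −10·ln10  ⇒  m ≥ 714.584  ⇒  m = 715

m = 715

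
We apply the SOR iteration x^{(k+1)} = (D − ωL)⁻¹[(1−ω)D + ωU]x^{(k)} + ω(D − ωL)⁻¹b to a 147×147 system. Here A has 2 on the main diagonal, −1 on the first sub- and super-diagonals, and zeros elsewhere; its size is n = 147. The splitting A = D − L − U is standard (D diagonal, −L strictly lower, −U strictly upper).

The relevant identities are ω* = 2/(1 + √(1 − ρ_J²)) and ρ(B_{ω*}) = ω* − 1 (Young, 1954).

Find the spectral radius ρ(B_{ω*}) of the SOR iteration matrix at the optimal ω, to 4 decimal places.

ρ_SOR = 0.9584

spectrum of D⁻¹(L+U) = {cos(kπ/148) : 1≤k≤147}; ρ_J = cos(π/148) = 0.9998.
√(1−ρ_J²) simplifies to sin(π/148) = 0.02123.
[ω*] 2 ÷ (1 + 0.02123) = 2 ÷ 1.02123 = 1.9584.
[ρ_SOR] ω* − 1 = 0.9584.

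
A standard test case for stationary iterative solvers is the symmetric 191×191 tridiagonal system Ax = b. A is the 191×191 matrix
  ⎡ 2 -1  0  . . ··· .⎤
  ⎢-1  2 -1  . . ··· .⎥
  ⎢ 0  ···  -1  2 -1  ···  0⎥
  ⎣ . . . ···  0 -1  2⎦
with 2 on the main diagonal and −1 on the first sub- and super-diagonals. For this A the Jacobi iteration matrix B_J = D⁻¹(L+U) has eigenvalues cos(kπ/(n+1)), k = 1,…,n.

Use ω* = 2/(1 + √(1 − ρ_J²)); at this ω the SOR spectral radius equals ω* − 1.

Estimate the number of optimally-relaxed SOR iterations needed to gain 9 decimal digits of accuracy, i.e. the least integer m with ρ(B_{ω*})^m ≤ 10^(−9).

With n=191, ρ(Jacobi) = cos(π/192) = 0.9998661.
√(1 − cos²(π/192)) = sin(π/192) ≈ 0.0163617.
Young: ω* = 2/(1+√(1−ρ_J²)) = 2/(1+0.0163617) = 2/1.0163617 = 1.9678034.
ρ_SOR = ω* − 1 = 1.9678034 − 1 = 0.9678034.
Need (0.9678034)^m ≤ 10^(−9): m ≥ 9·ln10/|ln 0.9678034| = 20.7233/0.0327263 = 633.231 ⇒ m = 634.

m = 634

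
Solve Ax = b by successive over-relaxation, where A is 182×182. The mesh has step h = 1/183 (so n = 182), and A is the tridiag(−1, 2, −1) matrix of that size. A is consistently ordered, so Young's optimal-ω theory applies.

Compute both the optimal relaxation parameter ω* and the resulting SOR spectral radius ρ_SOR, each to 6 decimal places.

ω* = 1.966247, ρ_SOR = 0.966247

[ρ_J] n=182: ρ(B_J) = cos(π/(n+1)) = cos(π/183) = 0.999853.
1 − cos²(π/183) = sin²(π/183) ⇒ √(1−ρ_J²) = sin(π/183) = 0.0171663.
ω* = 2/(1 + 0.0171663) = 2/1.0171663 = 1.966247.
ρ_SOR = ω* − 1 ≈ 0.966247.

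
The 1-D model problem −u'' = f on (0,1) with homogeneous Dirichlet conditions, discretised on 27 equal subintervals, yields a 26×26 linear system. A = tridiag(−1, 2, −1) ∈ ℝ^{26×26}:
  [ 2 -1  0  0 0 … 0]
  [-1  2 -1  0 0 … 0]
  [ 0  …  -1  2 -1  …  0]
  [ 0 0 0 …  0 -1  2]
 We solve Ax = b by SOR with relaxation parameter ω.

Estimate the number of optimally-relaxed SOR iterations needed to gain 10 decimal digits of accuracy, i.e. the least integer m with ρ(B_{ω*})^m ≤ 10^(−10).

½·tridiag(1,0,1) at n=26: λ_k = cos(kπ/27); max |λ| at k=1 ⇒ ρ_J = cos(π/27) ≈ 0.9932384.
√(1−ρ_J²) simplifies to sin(π/27) = 0.1160929.
ω* = 2/(1+0.1160929) = 1.7919655
ρ_SOR = ω* − 1 ≈ 0.7919655.
(0.7919655)^m ≤ 10^{−10}  ⇒  m·ln(0.7919655) ≤ −10·ln10  ⇒  m ≥ 98.723  ⇒  m = 99

m = 99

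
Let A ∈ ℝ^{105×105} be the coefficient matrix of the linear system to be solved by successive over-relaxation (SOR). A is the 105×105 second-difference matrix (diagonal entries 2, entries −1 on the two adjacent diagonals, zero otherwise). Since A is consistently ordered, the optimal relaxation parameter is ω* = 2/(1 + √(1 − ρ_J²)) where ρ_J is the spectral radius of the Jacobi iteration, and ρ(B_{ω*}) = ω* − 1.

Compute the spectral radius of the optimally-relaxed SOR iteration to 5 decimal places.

½·tridiag(1,0,1) at n=105: λ_k = cos(kπ/106); max |λ| at k=1 ⇒ ρ_J = cos(π/106) ≈ 0.99956.
√(1−ρ_J²) = |sin(π/106)| = 0.029633
Then 2/(1+√(1−ρ_J²)) = 2/(1+0.029633); ω* = 2/1.029633 = 1.94244.
[ρ_SOR] ω* − 1 = 0.94244.

ρ_SOR = 0.94244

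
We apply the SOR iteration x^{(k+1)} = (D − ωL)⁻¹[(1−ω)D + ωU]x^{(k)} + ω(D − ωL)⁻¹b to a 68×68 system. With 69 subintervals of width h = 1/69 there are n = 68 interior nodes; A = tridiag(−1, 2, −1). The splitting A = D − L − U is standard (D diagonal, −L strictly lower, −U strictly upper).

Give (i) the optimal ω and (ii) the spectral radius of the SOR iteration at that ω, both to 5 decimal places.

ρ_J = max_k |cos(kπ/69)| = cos(π/69) = 0.99896
root = sin(π/69) = 0.045515  (since 1−cos² = sin²).
Then 2/(1+√(1−ρ_J²)) = 2/(1+0.045515); ω* = 2/1.045515 = 1.91293.
ρ_SOR = ω* − 1 ≈ 0.91293.

ω* = 1.91293, ρ_SOR = 0.91293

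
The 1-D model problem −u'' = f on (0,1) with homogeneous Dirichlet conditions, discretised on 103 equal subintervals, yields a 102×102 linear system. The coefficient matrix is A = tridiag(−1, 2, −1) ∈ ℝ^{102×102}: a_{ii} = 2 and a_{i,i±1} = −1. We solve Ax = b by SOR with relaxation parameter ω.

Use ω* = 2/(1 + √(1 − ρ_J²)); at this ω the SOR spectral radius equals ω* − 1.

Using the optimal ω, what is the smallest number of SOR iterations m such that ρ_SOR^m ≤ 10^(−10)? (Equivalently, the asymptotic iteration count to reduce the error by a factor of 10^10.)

½·tridiag(1,0,1) at n=102: λ_k = cos(kπ/103); max |λ| at k=1 ⇒ ρ_J = cos(π/103) ≈ 0.9995349.
√(1−ρ_J²) simplifies to sin(π/103) = 0.0304962.
ω* = 2/(1+0.0304962) = 1.9408126
Hence ρ(B_{ω*}) = 1.9408126 − 1 = 0.9408126.
m ≥ 10·ln10 / (−ln 0.9408126) = 377.404; smallest integer m = 378.

m = 378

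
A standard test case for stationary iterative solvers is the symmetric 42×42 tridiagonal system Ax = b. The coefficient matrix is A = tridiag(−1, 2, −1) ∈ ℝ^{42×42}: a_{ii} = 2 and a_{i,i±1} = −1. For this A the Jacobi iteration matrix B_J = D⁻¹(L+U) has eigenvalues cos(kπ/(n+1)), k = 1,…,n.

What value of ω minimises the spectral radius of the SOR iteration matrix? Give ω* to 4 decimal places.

ω* = 1.8639

½·tridiag(1,0,1) at n=42: λ_k = cos(kπ/43); max |λ| at k=1 ⇒ ρ_J = cos(π/43) ≈ 0.9973.
root = sin(π/43) = 0.07300  (since 1−cos² = sin²).
ω* = 2/(1 + 0.07300) = 2/1.07300 = 1.8639.
[ρ_SOR] ω* − 1 = 0.8639.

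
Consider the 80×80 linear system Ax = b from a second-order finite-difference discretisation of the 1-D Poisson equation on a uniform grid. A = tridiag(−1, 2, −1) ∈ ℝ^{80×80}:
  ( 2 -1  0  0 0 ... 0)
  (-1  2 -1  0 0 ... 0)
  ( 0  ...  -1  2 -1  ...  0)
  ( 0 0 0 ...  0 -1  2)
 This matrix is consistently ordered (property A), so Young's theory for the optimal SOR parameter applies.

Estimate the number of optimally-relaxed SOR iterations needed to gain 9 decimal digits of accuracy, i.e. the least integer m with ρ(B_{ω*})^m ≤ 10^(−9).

m = 268

[ρ_J] n=80: ρ(B_J) = cos(π/(n+1)) = cos(π/81) = 0.9992480.
√(1 − cos²(π/81)) = sin(π/81) ≈ 0.0387754.
[ω*] 2 ÷ (1 + 0.0387754) = 2 ÷ 1.0387754 = 1.9253440.
ρ(B_{ω*}) = ω*−1 = 0.9253440
(0.9253440)^m ≤ 10^{−9}  ⇒  m·ln(0.9253440) ≤ −9·ln10  ⇒  m ≥ 267.088  ⇒  m = 268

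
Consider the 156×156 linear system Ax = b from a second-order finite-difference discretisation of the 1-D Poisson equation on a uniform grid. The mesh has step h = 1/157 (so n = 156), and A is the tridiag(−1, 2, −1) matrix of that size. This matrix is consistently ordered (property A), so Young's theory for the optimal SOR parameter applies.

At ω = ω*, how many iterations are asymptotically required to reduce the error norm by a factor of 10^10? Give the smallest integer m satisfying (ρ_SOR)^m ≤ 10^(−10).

With n=156, ρ(Jacobi) = cos(π/157) = 0.9997998.
√(1 − cos²(π/157)) = sin(π/157) ≈ 0.0200088.
ω* = 2/(1+0.0200088) = 1.9607674
ρ_SOR = ω* − 1 = 1.9607674 − 1 = 0.9607674.
10·ln10 = 23.0259; −ln(0.9607674) = 0.0400229; m = ⌈23.0259/0.0400229⌉ = ⌈575.318⌉ = 576.

m = 576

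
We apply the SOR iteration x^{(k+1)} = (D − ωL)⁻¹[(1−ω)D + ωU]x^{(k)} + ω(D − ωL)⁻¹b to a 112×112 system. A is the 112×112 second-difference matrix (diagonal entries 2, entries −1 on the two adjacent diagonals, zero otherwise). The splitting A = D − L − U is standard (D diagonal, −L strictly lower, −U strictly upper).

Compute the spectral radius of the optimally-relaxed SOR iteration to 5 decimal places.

ρ_SOR = 0.94591

B_J for the 112×112 system has eigenvalues cos(kπ/113); ρ_J = cos(π/113) = 0.99961.
√(1−ρ_J²) simplifies to sin(π/113) = 0.027798.
[ω*] 2 ÷ (1 + 0.027798) = 2 ÷ 1.027798 = 1.94591.
At ω = 1.94591 every |λ(B_ω)| = ω−1, so ρ_SOR = 0.94591.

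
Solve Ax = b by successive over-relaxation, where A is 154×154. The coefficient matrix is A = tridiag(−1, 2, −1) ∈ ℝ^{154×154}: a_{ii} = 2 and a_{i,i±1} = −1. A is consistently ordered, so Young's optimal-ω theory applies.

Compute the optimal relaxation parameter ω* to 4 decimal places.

ω* = 1.9603

[ρ_J] n=154: ρ(B_J) = cos(π/(n+1)) = cos(π/155) = 0.9998.
√(1−ρ_J²) simplifies to sin(π/155) = 0.02027.
ω* = 2/(1+0.02027) = 1.9603
[ρ_SOR] ω* − 1 = 0.9603.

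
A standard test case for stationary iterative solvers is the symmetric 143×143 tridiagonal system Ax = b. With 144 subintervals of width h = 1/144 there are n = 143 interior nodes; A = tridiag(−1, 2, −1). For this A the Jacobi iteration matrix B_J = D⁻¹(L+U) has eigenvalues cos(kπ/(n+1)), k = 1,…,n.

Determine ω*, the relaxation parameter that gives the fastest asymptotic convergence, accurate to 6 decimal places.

½·tridiag(1,0,1) at n=143: λ_k = cos(kπ/144); max |λ| at k=1 ⇒ ρ_J = cos(π/144) ≈ 0.999762.
√(1 − cos²(π/144)) = sin(π/144) ≈ 0.0218149.
ω* = 2/(1 + 0.0218149) = 2/1.0218149 = 1.957302.
At ω = 1.957302 every |λ(B_ω)| = ω−1, so ρ_SOR = 0.957302.

ω* = 1.957302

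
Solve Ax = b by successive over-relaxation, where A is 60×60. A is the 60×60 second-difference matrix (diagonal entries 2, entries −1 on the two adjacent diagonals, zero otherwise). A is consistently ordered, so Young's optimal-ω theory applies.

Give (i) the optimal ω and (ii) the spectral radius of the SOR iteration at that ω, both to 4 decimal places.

With n=60, ρ(Jacobi) = cos(π/61) = 0.9987.
√(1−ρ_J²) simplifies to sin(π/61) = 0.05148.
Then 2/(1+√(1−ρ_J²)) = 2/(1+0.05148); ω* = 2/1.05148 = 1.9021.
ρ(B_{ω*}) = ω*−1 = 0.9021

ω* = 1.9021, ρ_SOR = 0.9021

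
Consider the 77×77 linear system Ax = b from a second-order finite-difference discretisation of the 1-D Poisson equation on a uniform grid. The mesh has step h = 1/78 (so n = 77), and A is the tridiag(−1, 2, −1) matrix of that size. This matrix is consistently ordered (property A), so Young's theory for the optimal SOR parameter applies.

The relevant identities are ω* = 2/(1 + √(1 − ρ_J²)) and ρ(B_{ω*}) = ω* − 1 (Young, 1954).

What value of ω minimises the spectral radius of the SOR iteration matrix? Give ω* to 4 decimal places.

ω* = 1.9226

n=77: λ(B_J) = 1 − λ(A)/2 = cos(kπ/78); k=1 gives ρ_J = 0.9992.
root = sin(π/78) = 0.04027  (since 1−cos² = sin²).
ω* = 2/(1+0.04027) = 1.9226
ρ_SOR = ω* − 1 ≈ 0.9226.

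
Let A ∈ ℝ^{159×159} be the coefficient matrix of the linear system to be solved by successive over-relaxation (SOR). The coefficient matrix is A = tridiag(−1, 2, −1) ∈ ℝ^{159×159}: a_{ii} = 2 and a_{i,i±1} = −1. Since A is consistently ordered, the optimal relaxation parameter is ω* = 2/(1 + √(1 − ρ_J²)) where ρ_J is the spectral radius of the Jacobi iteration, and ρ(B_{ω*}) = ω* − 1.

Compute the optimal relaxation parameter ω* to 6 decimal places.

ω* = 1.961489

B_J for the 159×159 system has eigenvalues cos(kπ/160); ρ_J = cos(π/160) = 0.999807.
1 − cos²(π/160) = sin²(π/160) ⇒ √(1−ρ_J²) = sin(π/160) = 0.0196337.
ω* = 2/(1+0.0196337) = 1.961489
[ρ_SOR] ω* − 1 = 0.961489.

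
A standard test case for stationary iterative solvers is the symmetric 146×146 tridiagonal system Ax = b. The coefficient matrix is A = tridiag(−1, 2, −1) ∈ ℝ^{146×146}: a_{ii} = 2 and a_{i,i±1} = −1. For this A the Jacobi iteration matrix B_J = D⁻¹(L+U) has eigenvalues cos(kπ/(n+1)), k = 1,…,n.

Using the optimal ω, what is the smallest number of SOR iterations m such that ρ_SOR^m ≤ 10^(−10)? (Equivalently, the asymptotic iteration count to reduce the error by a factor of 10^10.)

m = 539

[ρ_J] n=146: ρ(B_J) = cos(π/(n+1)) = cos(π/147) = 0.9997716.
root = sin(π/147) = 0.0213698  (since 1−cos² = sin²).
ω* = 2/(1+0.0213698) = 1.9581546
[ρ_SOR] ω* − 1 = 0.9581546.
ρ_SOR^m ≤ 10^(−10) ⇔ m ≥ 10·ln10/(−ln 0.9581546) = 23.0259/0.0427461 = 538.667; m = ⌈538.667⌉ = 539.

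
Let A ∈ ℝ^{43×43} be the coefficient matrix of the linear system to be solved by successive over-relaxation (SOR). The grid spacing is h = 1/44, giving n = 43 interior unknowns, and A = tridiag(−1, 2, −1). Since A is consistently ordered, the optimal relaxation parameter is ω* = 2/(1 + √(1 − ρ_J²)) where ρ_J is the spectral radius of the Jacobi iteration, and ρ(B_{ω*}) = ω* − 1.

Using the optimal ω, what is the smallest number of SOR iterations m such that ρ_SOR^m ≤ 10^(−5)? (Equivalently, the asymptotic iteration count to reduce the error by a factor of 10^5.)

m = 81

n=43: λ(B_J) = 1 − λ(A)/2 = cos(kπ/44); k=1 gives ρ_J = 0.9974521.
root = sin(π/44) = 0.0713392  (since 1−cos² = sin²).
ω* = 2/(1+0.0713392) = 1.8668224
ρ(B_{ω*}) = ω*−1 = 0.8668224
For 5 digits: m = 5·ln10 / (−ln 0.8668224) = 11.5129/0.142921 = 80.554; round up → m = 81.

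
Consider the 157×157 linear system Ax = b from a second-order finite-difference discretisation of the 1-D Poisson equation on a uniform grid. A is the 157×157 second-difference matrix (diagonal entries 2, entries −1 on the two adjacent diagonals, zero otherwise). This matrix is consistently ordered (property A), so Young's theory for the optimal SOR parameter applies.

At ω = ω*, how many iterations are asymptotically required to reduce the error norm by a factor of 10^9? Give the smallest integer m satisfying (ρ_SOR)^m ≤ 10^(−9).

With n=157, ρ(Jacobi) = cos(π/158) = 0.9998023.
1 − cos²(π/158) = sin²(π/158) ⇒ √(1−ρ_J²) = sin(π/158) = 0.0198822.
ω* = 2/(1 + 0.0198822) = 2/1.0198822 = 1.9610108.
and ρ(B_{ω*}) = 1.9610108 − 1 = 0.9610108.
(0.9610108)^m ≤ 10^{−9}  ⇒  m·ln(0.9610108) ≤ −9·ln10  ⇒  m ≥ 521.084  ⇒  m = 522

m = 522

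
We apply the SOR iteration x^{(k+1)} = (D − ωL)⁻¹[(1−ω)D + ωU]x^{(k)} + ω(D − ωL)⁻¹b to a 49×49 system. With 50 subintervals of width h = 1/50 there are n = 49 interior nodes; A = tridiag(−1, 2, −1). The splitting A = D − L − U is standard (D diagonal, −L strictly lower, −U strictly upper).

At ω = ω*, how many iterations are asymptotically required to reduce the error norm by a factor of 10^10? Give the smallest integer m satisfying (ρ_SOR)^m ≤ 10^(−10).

ρ_J = max_k |cos(kπ/50)| = cos(π/50) = 0.9980267
√(1−ρ_J²) = |sin(π/50)| = 0.0627905
Young: ω* = 2/(1+√(1−ρ_J²)) = 2/(1+0.0627905) = 2/1.0627905 = 1.8818384.
[ρ_SOR] ω* − 1 = 0.8818384.
m ≥ 10·ln10 / (−ln 0.8818384) = 183.114; smallest integer m = 184.

m = 184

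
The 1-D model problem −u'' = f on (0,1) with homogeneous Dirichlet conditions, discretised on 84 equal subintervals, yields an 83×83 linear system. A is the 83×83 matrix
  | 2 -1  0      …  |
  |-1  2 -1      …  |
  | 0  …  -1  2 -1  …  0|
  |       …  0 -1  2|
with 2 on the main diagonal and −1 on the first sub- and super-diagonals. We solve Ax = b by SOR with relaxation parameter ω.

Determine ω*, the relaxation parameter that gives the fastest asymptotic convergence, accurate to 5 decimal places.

spectrum of D⁻¹(L+U) = {cos(kπ/84) : 1≤k≤83}; ρ_J = cos(π/84) = 0.99930.
√(1−ρ_J²) = |sin(π/84)| = 0.037391
[ω*] 2 ÷ (1 + 0.037391) = 2 ÷ 1.037391 = 1.92791.
ρ_SOR = ω* − 1 = 1.92791 − 1 = 0.92791.

ω* = 1.92791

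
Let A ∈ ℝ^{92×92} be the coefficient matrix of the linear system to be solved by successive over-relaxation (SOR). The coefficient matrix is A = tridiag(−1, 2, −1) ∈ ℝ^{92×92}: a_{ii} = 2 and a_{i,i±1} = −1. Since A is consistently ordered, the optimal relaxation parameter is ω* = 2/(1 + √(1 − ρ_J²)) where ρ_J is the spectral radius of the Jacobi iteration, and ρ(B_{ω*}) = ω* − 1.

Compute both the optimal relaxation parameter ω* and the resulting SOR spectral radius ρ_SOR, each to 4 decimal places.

With n=92, ρ(Jacobi) = cos(π/93) = 0.9994.
√(1 − cos²(π/93)) = sin(π/93) ≈ 0.03377.
[ω*] 2 ÷ (1 + 0.03377) = 2 ÷ 1.03377 = 1.9347.
and ρ(B_{ω*}) = 1.9347 − 1 = 0.9347.

ω* = 1.9347, ρ_SOR = 0.9347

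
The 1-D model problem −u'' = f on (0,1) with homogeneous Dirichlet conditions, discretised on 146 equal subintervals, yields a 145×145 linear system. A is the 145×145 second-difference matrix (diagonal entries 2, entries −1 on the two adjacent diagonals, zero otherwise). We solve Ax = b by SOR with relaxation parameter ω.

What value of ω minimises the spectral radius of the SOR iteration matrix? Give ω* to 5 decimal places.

½·tridiag(1,0,1) at n=145: λ_k = cos(kπ/146); max |λ| at k=1 ⇒ ρ_J = cos(π/146) ≈ 0.99977.
1 − cos²(π/146) = sin²(π/146) ⇒ √(1−ρ_J²) = sin(π/146) = 0.021516.
[ω*] 2 ÷ (1 + 0.021516) = 2 ÷ 1.021516 = 1.95787.
Hence ρ(B_{ω*}) = 1.95787 − 1 = 0.95787.

ω* = 1.95787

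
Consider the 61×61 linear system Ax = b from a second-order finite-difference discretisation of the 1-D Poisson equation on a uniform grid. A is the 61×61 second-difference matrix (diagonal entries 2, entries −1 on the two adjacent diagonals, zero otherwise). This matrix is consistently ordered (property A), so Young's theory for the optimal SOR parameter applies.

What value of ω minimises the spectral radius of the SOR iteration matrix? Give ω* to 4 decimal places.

B_J for the 61×61 system has eigenvalues cos(kπ/62); ρ_J = cos(π/62) = 0.9987.
1 − cos²(π/62) = sin²(π/62) ⇒ √(1−ρ_J²) = sin(π/62) = 0.05065.
So ω* = 2/1.05065 = 1.9036 (Young).
and ρ(B_{ω*}) = 1.9036 − 1 = 0.9036.

ω* = 1.9036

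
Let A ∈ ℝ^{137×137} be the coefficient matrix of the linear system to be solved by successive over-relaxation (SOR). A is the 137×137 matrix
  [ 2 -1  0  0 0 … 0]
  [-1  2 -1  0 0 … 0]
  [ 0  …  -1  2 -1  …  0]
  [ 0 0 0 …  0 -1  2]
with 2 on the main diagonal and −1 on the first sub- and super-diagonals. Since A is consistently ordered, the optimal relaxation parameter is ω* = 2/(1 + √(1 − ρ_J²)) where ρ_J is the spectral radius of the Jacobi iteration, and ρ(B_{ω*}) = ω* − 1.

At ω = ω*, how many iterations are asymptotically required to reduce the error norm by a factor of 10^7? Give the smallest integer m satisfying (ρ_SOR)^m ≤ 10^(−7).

½·tridiag(1,0,1) at n=137: λ_k = cos(kπ/138); max |λ| at k=1 ⇒ ρ_J = cos(π/138) ≈ 0.9997409.
√(1 − cos²(π/138)) = sin(π/138) ≈ 0.0227632.
ω* = 2/(1+0.0227632) = 1.9554869
ρ(B_{ω*}) = ω*−1 = 0.9554869
ρ_SOR^m ≤ 10^(−7) ⇔ m ≥ 7·ln10/(−ln 0.9554869) = 16.1181/0.0455342 = 353.978; m = ⌈353.978⌉ = 354.

m = 354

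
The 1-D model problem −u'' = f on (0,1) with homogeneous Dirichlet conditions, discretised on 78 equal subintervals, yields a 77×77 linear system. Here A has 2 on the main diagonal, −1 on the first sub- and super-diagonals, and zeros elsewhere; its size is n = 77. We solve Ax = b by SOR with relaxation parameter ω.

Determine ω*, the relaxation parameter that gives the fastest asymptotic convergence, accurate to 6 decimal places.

ω* = 1.922585

½·tridiag(1,0,1) at n=77: λ_k = cos(kπ/78); max |λ| at k=1 ⇒ ρ_J = cos(π/78) ≈ 0.999189.
√(1−ρ_J²) = |sin(π/78)| = 0.0402659
So ω* = 2/1.0402659 = 1.922585 (Young).
[ρ_SOR] ω* − 1 = 0.922585.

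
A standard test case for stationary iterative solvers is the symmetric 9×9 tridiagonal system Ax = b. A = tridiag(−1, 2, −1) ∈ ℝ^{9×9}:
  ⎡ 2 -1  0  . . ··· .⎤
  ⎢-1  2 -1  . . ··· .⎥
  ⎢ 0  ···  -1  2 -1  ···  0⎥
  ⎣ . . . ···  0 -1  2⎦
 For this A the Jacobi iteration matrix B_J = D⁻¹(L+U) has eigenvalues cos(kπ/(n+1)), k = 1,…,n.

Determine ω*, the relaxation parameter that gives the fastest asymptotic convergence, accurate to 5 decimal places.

ω* = 1.52786

With n=9, ρ(Jacobi) = cos(π/10) = 0.95106.
√(1 − cos²(π/10)) = sin(π/10) ≈ 0.309017.
ω* = 2 / (1 + 0.309017) = 2 / 1.309017 ≈ 1.52786.
ρ_SOR = ω* − 1 = 1.52786 − 1 = 0.52786.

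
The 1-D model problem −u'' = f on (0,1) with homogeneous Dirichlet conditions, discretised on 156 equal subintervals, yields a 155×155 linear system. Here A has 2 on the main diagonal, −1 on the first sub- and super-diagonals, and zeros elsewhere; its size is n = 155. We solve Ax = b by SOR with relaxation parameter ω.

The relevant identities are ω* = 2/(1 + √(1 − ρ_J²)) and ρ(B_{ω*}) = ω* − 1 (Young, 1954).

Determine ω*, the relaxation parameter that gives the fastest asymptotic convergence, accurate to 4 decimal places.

ω* = 1.9605

ρ_J = max_k |cos(kπ/156)| = cos(π/156) = 0.9998
1 − cos²(π/156) = sin²(π/156) ⇒ √(1−ρ_J²) = sin(π/156) = 0.02014.
So ω* = 2/1.02014 = 1.9605 (Young).
Hence ρ(B_{ω*}) = 1.9605 − 1 = 0.9605.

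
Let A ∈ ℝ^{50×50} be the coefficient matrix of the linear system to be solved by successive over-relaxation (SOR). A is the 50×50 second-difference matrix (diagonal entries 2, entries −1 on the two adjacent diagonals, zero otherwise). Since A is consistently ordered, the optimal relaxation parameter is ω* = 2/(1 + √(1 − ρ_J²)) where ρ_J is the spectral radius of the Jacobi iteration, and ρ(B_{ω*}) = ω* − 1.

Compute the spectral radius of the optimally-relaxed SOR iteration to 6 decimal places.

ρ_SOR = 0.884018

B_J for the 50×50 system has eigenvalues cos(kπ/51); ρ_J = cos(π/51) = 0.998103.
√(1−ρ_J²) = |sin(π/51)| = 0.0615609
ω* = 2/(1+0.0615609) = 1.884018
ρ_SOR = ω* − 1 ≈ 0.884018.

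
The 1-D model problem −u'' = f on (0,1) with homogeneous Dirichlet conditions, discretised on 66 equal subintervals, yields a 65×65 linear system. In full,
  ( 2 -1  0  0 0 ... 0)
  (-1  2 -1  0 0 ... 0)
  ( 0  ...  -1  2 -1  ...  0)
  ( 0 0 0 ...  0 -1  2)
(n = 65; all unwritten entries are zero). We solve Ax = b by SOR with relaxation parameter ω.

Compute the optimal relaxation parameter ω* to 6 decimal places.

ω* = 1.909159

With n=65, ρ(Jacobi) = cos(π/66) = 0.998867.
root = sin(π/66) = 0.0475819  (since 1−cos² = sin²).
Then 2/(1+√(1−ρ_J²)) = 2/(1+0.0475819); ω* = 2/1.0475819 = 1.909159.
ρ_SOR = ω* − 1 ≈ 0.909159.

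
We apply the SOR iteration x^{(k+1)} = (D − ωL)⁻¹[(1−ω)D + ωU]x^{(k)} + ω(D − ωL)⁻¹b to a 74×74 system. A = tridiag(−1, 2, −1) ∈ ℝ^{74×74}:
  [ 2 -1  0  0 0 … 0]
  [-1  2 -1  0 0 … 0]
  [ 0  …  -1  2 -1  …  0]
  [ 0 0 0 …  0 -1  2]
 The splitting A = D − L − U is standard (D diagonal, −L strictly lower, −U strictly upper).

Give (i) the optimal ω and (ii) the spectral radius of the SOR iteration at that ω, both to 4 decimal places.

ω* = 1.9196, ρ_SOR = 0.9196

With n=74, ρ(Jacobi) = cos(π/75) = 0.9991.
1 − cos²(π/75) = sin²(π/75) ⇒ √(1−ρ_J²) = sin(π/75) = 0.04188.
[ω*] 2 ÷ (1 + 0.04188) = 2 ÷ 1.04188 = 1.9196.
[ρ_SOR] ω* − 1 = 0.9196.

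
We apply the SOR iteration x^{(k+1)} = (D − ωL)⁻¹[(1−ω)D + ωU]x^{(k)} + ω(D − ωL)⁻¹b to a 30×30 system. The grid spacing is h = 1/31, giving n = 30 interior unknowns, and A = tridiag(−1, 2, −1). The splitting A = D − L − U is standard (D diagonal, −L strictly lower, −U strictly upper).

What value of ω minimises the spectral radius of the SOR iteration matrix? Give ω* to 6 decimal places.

ω* = 1.816253

½·tridiag(1,0,1) at n=30: λ_k = cos(kπ/31); max |λ| at k=1 ⇒ ρ_J = cos(π/31) ≈ 0.994869.
√(1 − cos²(π/31)) = sin(π/31) ≈ 0.1011683.
Young: ω* = 2/(1+√(1−ρ_J²)) = 2/(1+0.1011683) = 2/1.1011683 = 1.816253.
Hence ρ(B_{ω*}) = 1.816253 − 1 = 0.816253.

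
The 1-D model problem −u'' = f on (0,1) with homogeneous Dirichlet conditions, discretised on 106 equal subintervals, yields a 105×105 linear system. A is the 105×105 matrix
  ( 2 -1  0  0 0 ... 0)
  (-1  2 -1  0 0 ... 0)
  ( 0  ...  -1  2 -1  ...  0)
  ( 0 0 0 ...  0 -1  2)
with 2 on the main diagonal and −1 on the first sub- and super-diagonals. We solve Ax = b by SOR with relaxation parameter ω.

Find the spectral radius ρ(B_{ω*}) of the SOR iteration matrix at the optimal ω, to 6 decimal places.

ρ_SOR = 0.942439

ρ_J = max_k |cos(kπ/106)| = cos(π/106) = 0.999561
root = sin(π/106) = 0.0296333  (since 1−cos² = sin²).
Young: ω* = 2/(1+√(1−ρ_J²)) = 2/(1+0.0296333) = 2/1.0296333 = 1.942439.
ρ(B_{ω*}) = ω*−1 = 0.942439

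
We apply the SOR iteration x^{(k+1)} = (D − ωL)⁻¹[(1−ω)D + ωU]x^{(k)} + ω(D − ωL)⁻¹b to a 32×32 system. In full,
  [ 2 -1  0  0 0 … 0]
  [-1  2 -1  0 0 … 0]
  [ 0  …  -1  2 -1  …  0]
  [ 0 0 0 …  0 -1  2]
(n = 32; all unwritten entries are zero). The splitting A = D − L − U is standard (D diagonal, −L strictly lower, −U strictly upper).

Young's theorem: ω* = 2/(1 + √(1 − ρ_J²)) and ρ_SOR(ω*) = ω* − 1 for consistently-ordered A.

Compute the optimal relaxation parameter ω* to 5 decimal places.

n=32: λ(B_J) = 1 − λ(A)/2 = cos(kπ/33); k=1 gives ρ_J = 0.99547.
1 − cos²(π/33) = sin²(π/33) ⇒ √(1−ρ_J²) = sin(π/33) = 0.095056.
ω* = 2/(1 + 0.095056) = 2/1.095056 = 1.82639.
At ω = 1.82639 every |λ(B_ω)| = ω−1, so ρ_SOR = 0.82639.

ω* = 1.82639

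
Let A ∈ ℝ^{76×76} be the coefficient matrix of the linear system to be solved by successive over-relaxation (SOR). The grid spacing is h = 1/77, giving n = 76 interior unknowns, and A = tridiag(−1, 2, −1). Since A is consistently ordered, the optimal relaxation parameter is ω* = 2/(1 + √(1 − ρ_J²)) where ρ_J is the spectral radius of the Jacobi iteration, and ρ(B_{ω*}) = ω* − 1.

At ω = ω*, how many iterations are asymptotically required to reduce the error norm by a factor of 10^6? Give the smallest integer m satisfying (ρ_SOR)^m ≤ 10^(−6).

½·tridiag(1,0,1) at n=76: λ_k = cos(kπ/77); max |λ| at k=1 ⇒ ρ_J = cos(π/77) ≈ 0.9991678.
√(1 − cos²(π/77)) = sin(π/77) ≈ 0.0407886.
Then 2/(1+√(1−ρ_J²)) = 2/(1+0.0407886); ω* = 2/1.0407886 = 1.9216198.
ρ_SOR = ω* − 1 ≈ 0.9216198.
(0.9216198)^m ≤ 10^{−6}  ⇒  m·ln(0.9216198) ≤ −6·ln10  ⇒  m ≥ 169.261  ⇒  m = 170

m = 170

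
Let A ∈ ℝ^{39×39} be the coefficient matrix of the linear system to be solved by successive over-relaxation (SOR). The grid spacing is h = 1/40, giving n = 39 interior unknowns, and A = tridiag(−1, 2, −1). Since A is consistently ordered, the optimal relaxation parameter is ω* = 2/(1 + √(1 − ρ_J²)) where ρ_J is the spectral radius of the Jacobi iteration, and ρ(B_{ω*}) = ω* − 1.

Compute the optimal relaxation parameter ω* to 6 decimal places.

½·tridiag(1,0,1) at n=39: λ_k = cos(kπ/40); max |λ| at k=1 ⇒ ρ_J = cos(π/40) ≈ 0.996917.
1 − cos²(π/40) = sin²(π/40) ⇒ √(1−ρ_J²) = sin(π/40) = 0.0784591.
Young: ω* = 2/(1+√(1−ρ_J²)) = 2/(1+0.0784591) = 2/1.0784591 = 1.854498.
ρ(B_{ω*}) = ω*−1 = 0.854498

ω* = 1.854498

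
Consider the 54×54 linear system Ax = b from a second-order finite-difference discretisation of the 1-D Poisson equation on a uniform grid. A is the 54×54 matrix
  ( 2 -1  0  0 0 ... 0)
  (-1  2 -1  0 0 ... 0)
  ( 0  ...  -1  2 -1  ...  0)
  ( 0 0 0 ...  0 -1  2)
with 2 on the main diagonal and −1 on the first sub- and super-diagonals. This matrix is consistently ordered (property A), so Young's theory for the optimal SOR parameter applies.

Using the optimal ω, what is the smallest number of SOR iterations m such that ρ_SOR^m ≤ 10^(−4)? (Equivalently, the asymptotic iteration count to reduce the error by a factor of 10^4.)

m = 81

B_J for the 54×54 system has eigenvalues cos(kπ/55); ρ_J = cos(π/55) = 0.9983691.
root = sin(π/55) = 0.0570888  (since 1−cos² = sin²).
Then 2/(1+√(1−ρ_J²)) = 2/(1+0.0570888); ω* = 2/1.0570888 = 1.8919886.
ρ(B_{ω*}) = ω*−1 = 0.8919886
4·ln10 = 9.21034; −ln(0.8919886) = 0.114302; m = ⌈9.21034/0.114302⌉ = ⌈80.579⌉ = 81.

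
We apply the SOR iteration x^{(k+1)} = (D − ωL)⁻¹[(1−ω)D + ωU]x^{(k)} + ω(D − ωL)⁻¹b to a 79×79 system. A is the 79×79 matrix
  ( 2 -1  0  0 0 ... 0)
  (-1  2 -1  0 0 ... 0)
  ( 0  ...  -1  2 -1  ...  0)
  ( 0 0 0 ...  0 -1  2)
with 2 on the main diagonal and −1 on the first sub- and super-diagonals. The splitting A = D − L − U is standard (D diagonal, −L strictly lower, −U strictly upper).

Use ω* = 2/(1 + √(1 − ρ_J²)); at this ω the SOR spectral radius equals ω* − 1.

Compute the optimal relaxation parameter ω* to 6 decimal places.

ω* = 1.924447

ρ_J = max_k |cos(kπ/80)| = cos(π/80) = 0.999229
1 − cos²(π/80) = sin²(π/80) ⇒ √(1−ρ_J²) = sin(π/80) = 0.0392598.
ω* = 2 / (1 + 0.0392598) = 2 / 1.0392598 ≈ 1.924447.
ρ_SOR = ω* − 1 ≈ 0.924447.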